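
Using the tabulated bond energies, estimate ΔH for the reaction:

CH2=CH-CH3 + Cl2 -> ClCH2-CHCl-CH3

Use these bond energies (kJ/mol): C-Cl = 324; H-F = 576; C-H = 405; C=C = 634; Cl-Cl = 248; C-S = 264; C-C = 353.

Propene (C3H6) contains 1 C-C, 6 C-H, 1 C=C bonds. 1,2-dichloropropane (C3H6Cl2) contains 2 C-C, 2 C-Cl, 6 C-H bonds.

ΔH ≈ −119 kJ

Bonds broken (reactants):
  C-C: 1 × 353 = 353
  C-H: 6 × 405 = 2430
  C=C: 1 × 634 = 634
  Cl-Cl: 1 × 248 = 248
  Σ(broken) = 3665 kJ
Bonds formed (products):
  C-C: 2 × 353 = 706
  C-Cl: 2 × 324 = 648
  C-H: 6 × 405 = 2430
  Σ(formed) = 3784 kJ
ΔH = Σ(broken) − Σ(formed) = 3665 − 3784 = −119 kJ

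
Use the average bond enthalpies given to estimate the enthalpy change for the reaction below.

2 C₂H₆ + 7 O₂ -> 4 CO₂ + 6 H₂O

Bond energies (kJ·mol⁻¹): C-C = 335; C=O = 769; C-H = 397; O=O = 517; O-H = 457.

Bonds broken (reactants):
  C-C: 2 × 335 = 670
  C-H: 12 × 397 = 4764
  O=O: 7 × 517 = 3619
  Σ(broken) = 9053 kJ
Bonds formed (products):
  C=O: 8 × 769 = 6152
  O-H: 12 × 457 = 5484
  Σ(formed) = 11636 kJ
ΔH = Σ(broken) − Σ(formed) = 9053 − 11636 = −2583 kJ

ΔH ≈ −2583 kJ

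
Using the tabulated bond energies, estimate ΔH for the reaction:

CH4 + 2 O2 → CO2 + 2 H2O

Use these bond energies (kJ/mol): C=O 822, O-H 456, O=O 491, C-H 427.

ΔH ≈ −778 kJ

Bonds broken (reactants):
  C-H: 4 × 427 = 1708
  O=O: 2 × 491 = 982
  Σ(broken) = 2690 kJ
Bonds formed (products):
  C=O: 2 × 822 = 1644
  O-H: 4 × 456 = 1824
  Σ(formed) = 3468 kJ
ΔH = Σ(broken) − Σ(formed) = 2690 − 3468 = −778 kJ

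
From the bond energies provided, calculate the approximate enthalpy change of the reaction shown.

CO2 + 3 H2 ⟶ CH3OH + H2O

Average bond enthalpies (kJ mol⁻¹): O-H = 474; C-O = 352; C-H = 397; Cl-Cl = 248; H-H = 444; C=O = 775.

ΔH ≈ −83 kJ

Bonds broken (reactants):
  C=O: 2 × 775 = 1550
  H-H: 3 × 444 = 1332
  Σ(broken) = 2882 kJ
Bonds formed (products):
  C-H: 3 × 397 = 1191
  C-O: 1 × 352 = 352
  O-H: 3 × 474 = 1422
  Σ(formed) = 2965 kJ
ΔH = Σ(broken) − Σ(formed) = 2882 − 2965 = −83 kJ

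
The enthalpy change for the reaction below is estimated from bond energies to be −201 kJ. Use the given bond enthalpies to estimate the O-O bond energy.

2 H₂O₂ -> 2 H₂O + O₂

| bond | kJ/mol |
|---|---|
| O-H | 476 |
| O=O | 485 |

Let D be the O-O bond energy.
Σ(broken) = 4×476 + 2×D = 1904 + 2D
Σ(formed) = 4×476 + 1×485 = 2389
ΔH = Σ(broken) − Σ(formed) = (1904 + 2D) − (2389) = −485 + 2D
Setting this equal to −201 kJ gives 2D = 284, so D = 142 kJ/mol.

D(O-O) ≈ 142 kJ/mol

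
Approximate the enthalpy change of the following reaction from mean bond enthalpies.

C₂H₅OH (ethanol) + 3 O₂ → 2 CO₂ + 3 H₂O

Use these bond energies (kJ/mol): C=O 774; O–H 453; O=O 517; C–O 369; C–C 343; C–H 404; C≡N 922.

Bonds broken (reactants):
  C–C: 1 × 343 = 343
  C–H: 5 × 404 = 2020
  C–O: 1 × 369 = 369
  O–H: 1 × 453 = 453
  O=O: 3 × 517 = 1551
  Σ(broken) = 4736 kJ
Bonds formed (products):
  C=O: 4 × 774 = 3096
  O–H: 6 × 453 = 2718
  Σ(formed) = 5814 kJ
ΔH = Σ(broken) − Σ(formed) = 4736 − 5814 = −1078 kJ

ΔH ≈ −1078 kJ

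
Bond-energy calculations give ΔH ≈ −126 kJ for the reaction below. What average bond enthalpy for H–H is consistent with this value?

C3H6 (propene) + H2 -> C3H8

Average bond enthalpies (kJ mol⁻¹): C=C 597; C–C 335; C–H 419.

D(H–H) ≈ 450 kJ/mol

Let D be the H–H bond energy.
Σ(broken) = 1×335 + 6×419 + 1×597 + 1×D = 3446 + D
Σ(formed) = 2×335 + 8×419 = 4022
ΔH = Σ(broken) − Σ(formed) = (3446 + D) − (4022) = −576 + D
Setting this equal to −126 kJ gives D = 450 kJ/mol.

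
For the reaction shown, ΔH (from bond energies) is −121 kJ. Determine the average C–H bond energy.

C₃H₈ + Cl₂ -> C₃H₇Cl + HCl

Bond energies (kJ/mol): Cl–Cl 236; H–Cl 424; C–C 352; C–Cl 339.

Let D be the C–H bond energy.
Σ(broken) = 2×352 + 8×D + 1×236 = 940 + 8D
Σ(formed) = 2×352 + 1×339 + 7×D + 1×424 = 1467 + 7D
ΔH = Σ(broken) − Σ(formed) = (940 + 8D) − (1467 + 7D) = −527 + D
Setting this equal to −121 kJ gives D = 406 kJ/mol.

D(C–H) ≈ 406 kJ/mol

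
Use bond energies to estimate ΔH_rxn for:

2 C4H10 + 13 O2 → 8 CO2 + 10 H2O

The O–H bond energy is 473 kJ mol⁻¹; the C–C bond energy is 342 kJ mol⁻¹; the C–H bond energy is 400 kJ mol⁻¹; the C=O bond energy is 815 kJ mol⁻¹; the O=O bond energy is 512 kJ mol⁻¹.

ΔH ≈ −5792 kJ

Bonds broken (reactants):
  C–C: 6 × 342 = 2052
  C–H: 20 × 400 = 8000
  O=O: 13 × 512 = 6656
  Σ(broken) = 16708 kJ
Bonds formed (products):
  C=O: 16 × 815 = 13040
  O–H: 20 × 473 = 9460
  Σ(formed) = 22500 kJ
ΔH = Σ(broken) − Σ(formed) = 16708 − 22500 = −5792 kJ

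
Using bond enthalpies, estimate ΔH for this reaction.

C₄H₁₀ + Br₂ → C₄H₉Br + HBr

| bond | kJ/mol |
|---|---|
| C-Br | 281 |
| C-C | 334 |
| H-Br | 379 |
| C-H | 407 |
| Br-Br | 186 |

ΔH ≈ −67 kJ

Bonds broken (reactants):
  Br-Br: 1 × 186 = 186
  C-C: 3 × 334 = 1002
  C-H: 10 × 407 = 4070
  Σ(broken) = 5258 kJ
Bonds formed (products):
  C-Br: 1 × 281 = 281
  C-C: 3 × 334 = 1002
  C-H: 9 × 407 = 3663
  H-Br: 1 × 379 = 379
  Σ(formed) = 5325 kJ
ΔH = Σ(broken) − Σ(formed) = 5258 − 5325 = −67 kJ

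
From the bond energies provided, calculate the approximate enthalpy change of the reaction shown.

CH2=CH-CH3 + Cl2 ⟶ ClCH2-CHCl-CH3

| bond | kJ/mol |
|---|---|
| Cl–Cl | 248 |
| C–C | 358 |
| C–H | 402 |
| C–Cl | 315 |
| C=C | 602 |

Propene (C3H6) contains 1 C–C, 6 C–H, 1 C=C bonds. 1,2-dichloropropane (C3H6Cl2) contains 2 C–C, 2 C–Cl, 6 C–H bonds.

Bonds broken (reactants):
  C–C: 1 × 358 = 358
  C–H: 6 × 402 = 2412
  C=C: 1 × 602 = 602
  Cl–Cl: 1 × 248 = 248
  Σ(broken) = 3620 kJ
Bonds formed (products):
  C–C: 2 × 358 = 716
  C–Cl: 2 × 315 = 630
  C–H: 6 × 402 = 2412
  Σ(formed) = 3758 kJ
ΔH = Σ(broken) − Σ(formed) = 3620 − 3758 = −138 kJ

ΔH ≈ −138 kJ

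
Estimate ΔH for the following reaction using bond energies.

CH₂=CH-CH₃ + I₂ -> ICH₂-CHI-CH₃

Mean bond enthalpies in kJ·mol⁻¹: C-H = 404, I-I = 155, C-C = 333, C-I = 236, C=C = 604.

ΔH ≈ −46 kJ

Bonds broken (reactants):
  C-C: 1 × 333 = 333
  C-H: 6 × 404 = 2424
  C=C: 1 × 604 = 604
  I-I: 1 × 155 = 155
  Σ(broken) = 3516 kJ
Bonds formed (products):
  C-C: 2 × 333 = 666
  C-H: 6 × 404 = 2424
  C-I: 2 × 236 = 472
  Σ(formed) = 3562 kJ
ΔH = Σ(broken) − Σ(formed) = 3516 − 3562 = −46 kJ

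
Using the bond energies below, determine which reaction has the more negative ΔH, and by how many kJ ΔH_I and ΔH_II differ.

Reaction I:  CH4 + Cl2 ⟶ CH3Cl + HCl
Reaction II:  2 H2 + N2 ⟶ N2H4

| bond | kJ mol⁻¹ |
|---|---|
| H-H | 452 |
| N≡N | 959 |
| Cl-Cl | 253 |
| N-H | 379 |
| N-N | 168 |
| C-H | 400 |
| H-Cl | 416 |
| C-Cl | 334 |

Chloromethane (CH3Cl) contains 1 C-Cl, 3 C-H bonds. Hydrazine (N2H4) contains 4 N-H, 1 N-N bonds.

Reaction I, by 276 kJ

Reaction I:
  Bonds broken (reactants):
    C-H: 4 × 400 = 1600
    Cl-Cl: 1 × 253 = 253
    Σ(broken) = 1853 kJ
  Bonds formed (products):
    C-Cl: 1 × 334 = 334
    C-H: 3 × 400 = 1200
    H-Cl: 1 × 416 = 416
    Σ(formed) = 1950 kJ
  ΔH_I = 1853 − 1950 = −97 kJ
Reaction II:
  Bonds broken (reactants):
    H-H: 2 × 452 = 904
    N≡N: 1 × 959 = 959
    Σ(broken) = 1863 kJ
  Bonds formed (products):
    N-H: 4 × 379 = 1516
    N-N: 1 × 168 = 168
    Σ(formed) = 1684 kJ
  ΔH_II = 1863 − 1684 = +179 kJ
ΔH_I − ΔH_II = −276 kJ, so reaction I has the more negative ΔH; |ΔH_I − ΔH_II| = 276 kJ.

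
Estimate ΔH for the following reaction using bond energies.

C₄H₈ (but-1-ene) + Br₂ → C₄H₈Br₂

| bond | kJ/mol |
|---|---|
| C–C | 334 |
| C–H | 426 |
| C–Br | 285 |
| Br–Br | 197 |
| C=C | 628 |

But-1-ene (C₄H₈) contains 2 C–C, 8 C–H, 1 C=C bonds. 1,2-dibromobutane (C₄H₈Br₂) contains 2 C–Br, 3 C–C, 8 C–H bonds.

ΔH ≈ −79 kJ

Bonds broken (reactants):
  Br–Br: 1 × 197 = 197
  C–C: 2 × 334 = 668
  C–H: 8 × 426 = 3408
  C=C: 1 × 628 = 628
  Σ(broken) = 4901 kJ
Bonds formed (products):
  C–Br: 2 × 285 = 570
  C–C: 3 × 334 = 1002
  C–H: 8 × 426 = 3408
  Σ(formed) = 4980 kJ
ΔH = Σ(broken) − Σ(formed) = 4901 − 4980 = −79 kJ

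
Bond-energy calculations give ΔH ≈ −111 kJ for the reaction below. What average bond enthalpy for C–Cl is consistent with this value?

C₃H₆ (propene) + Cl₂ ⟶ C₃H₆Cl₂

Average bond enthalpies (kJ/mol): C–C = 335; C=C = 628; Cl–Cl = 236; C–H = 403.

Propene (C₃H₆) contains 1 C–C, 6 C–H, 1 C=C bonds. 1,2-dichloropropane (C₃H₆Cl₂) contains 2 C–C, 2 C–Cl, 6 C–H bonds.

Let D be the C–Cl bond energy.
Σ(broken) = 1×335 + 6×403 + 1×628 + 1×236 = 3617
Σ(formed) = 2×335 + 2×D + 6×403 = 3088 + 2D
ΔH = Σ(broken) − Σ(formed) = (3617) − (3088 + 2D) = +529 − 2D
Setting this equal to −111 kJ gives 2D = 640, so D = 320 kJ/mol.

D(C–Cl) ≈ 320 kJ/mol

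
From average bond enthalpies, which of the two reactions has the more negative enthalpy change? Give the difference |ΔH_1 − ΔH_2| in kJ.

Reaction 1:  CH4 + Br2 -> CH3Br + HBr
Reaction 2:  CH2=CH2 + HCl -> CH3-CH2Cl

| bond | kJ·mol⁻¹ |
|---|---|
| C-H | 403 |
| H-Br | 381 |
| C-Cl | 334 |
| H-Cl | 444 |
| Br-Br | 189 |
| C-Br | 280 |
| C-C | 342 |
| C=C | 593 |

Reaction 1:
  Bonds broken (reactants):
    Br-Br: 1 × 189 = 189
    C-H: 4 × 403 = 1612
    Σ(broken) = 1801 kJ
  Bonds formed (products):
    C-Br: 1 × 280 = 280
    C-H: 3 × 403 = 1209
    H-Br: 1 × 381 = 381
    Σ(formed) = 1870 kJ
  ΔH_1 = 1801 − 1870 = −69 kJ
Reaction 2:
  Bonds broken (reactants):
    C-H: 4 × 403 = 1612
    C=C: 1 × 593 = 593
    H-Cl: 1 × 444 = 444
    Σ(broken) = 2649 kJ
  Bonds formed (products):
    C-C: 1 × 342 = 342
    C-Cl: 1 × 334 = 334
    C-H: 5 × 403 = 2015
    Σ(formed) = 2691 kJ
  ΔH_2 = 2649 − 2691 = −42 kJ
ΔH_1 − ΔH_2 = −27 kJ, so reaction 1 has the more negative ΔH; |ΔH_1 − ΔH_2| = 27 kJ.

Reaction 1, by 27 kJ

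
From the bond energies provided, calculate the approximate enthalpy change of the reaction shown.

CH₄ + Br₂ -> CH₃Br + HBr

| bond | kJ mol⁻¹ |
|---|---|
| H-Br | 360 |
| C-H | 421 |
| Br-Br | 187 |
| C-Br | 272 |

ΔH ≈ −24 kJ

Bonds broken (reactants):
  Br-Br: 1 × 187 = 187
  C-H: 4 × 421 = 1684
  Σ(broken) = 1871 kJ
Bonds formed (products):
  C-Br: 1 × 272 = 272
  C-H: 3 × 421 = 1263
  H-Br: 1 × 360 = 360
  Σ(formed) = 1895 kJ
ΔH = Σ(broken) − Σ(formed) = 1871 − 1895 = −24 kJ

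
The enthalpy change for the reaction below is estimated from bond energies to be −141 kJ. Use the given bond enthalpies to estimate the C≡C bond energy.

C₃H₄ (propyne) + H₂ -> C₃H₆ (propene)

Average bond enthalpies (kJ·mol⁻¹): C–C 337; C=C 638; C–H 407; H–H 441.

Let D be the C≡C bond energy.
Σ(broken) = 1×D + 1×337 + 4×407 + 1×441 = 2406 + D
Σ(formed) = 1×337 + 6×407 + 1×638 = 3417
ΔH = Σ(broken) − Σ(formed) = (2406 + D) − (3417) = −1011 + D
Setting this equal to −141 kJ gives D = 870 kJ/mol.

D(C≡C) ≈ 870 kJ/mol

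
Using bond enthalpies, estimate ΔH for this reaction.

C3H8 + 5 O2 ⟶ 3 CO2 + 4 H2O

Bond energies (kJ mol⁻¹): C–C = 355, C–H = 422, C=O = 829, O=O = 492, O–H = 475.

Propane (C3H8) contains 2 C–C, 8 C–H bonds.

ΔH ≈ −2228 kJ

Bonds broken (reactants):
  C–C: 2 × 355 = 710
  C–H: 8 × 422 = 3376
  O=O: 5 × 492 = 2460
  Σ(broken) = 6546 kJ
Bonds formed (products):
  C=O: 6 × 829 = 4974
  O–H: 8 × 475 = 3800
  Σ(formed) = 8774 kJ
ΔH = Σ(broken) − Σ(formed) = 6546 − 8774 = −2228 kJ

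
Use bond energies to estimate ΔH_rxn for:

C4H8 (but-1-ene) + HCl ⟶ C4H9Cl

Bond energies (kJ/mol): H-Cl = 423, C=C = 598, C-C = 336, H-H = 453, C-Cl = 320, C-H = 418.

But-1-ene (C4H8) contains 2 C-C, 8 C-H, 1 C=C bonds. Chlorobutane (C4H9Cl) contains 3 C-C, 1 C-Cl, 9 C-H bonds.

Bonds broken (reactants):
  C-C: 2 × 336 = 672
  C-H: 8 × 418 = 3344
  C=C: 1 × 598 = 598
  H-Cl: 1 × 423 = 423
  Σ(broken) = 5037 kJ
Bonds formed (products):
  C-C: 3 × 336 = 1008
  C-Cl: 1 × 320 = 320
  C-H: 9 × 418 = 3762
  Σ(formed) = 5090 kJ
ΔH = Σ(broken) − Σ(formed) = 5037 − 5090 = −53 kJ

ΔH ≈ −53 kJ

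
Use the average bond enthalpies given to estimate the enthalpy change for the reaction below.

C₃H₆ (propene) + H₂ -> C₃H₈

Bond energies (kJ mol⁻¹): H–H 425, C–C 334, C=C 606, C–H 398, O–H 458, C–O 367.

Bonds broken (reactants):
  C–C: 1 × 334 = 334
  C–H: 6 × 398 = 2388
  C=C: 1 × 606 = 606
  H–H: 1 × 425 = 425
  Σ(broken) = 3753 kJ
Bonds formed (products):
  C–C: 2 × 334 = 668
  C–H: 8 × 398 = 3184
  Σ(formed) = 3852 kJ
ΔH = Σ(broken) − Σ(formed) = 3753 − 3852 = −99 kJ

ΔH ≈ −99 kJ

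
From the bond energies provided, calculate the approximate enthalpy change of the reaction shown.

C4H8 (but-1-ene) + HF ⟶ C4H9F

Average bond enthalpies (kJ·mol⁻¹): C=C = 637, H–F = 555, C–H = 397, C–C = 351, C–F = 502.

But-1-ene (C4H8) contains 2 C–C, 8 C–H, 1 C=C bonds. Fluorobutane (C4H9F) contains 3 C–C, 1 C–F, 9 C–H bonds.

ΔH ≈ −58 kJ

Bonds broken (reactants):
  C–C: 2 × 351 = 702
  C–H: 8 × 397 = 3176
  C=C: 1 × 637 = 637
  H–F: 1 × 555 = 555
  Σ(broken) = 5070 kJ
Bonds formed (products):
  C–C: 3 × 351 = 1053
  C–F: 1 × 502 = 502
  C–H: 9 × 397 = 3573
  Σ(formed) = 5128 kJ
ΔH = Σ(broken) − Σ(formed) = 5070 − 5128 = −58 kJ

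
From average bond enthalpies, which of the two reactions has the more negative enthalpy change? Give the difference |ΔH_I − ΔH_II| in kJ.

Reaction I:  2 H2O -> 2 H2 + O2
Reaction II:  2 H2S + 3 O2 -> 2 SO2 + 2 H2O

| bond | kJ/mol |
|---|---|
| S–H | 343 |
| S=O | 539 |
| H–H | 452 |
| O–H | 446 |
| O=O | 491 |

Reaction I:
  Bonds broken (reactants):
    O–H: 4 × 446 = 1784
    Σ(broken) = 1784 kJ
  Bonds formed (products):
    H–H: 2 × 452 = 904
    O=O: 1 × 491 = 491
    Σ(formed) = 1395 kJ
  ΔH_I = 1784 − 1395 = +389 kJ
Reaction II:
  Bonds broken (reactants):
    O=O: 3 × 491 = 1473
    S–H: 4 × 343 = 1372
    Σ(broken) = 2845 kJ
  Bonds formed (products):
    O–H: 4 × 446 = 1784
    S=O: 4 × 539 = 2156
    Σ(formed) = 3940 kJ
  ΔH_II = 2845 − 3940 = −1095 kJ
ΔH_I − ΔH_II = +1484 kJ, so reaction II has the more negative ΔH; |ΔH_I − ΔH_II| = 1484 kJ.

Reaction II, by 1484 kJ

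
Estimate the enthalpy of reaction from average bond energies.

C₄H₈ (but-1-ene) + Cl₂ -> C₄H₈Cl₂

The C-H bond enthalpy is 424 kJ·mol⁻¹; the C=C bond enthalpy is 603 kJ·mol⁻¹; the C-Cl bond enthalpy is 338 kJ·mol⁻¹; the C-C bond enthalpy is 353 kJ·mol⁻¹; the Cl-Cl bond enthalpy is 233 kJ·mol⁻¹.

Bonds broken (reactants):
  C-C: 2 × 353 = 706
  C-H: 8 × 424 = 3392
  C=C: 1 × 603 = 603
  Cl-Cl: 1 × 233 = 233
  Σ(broken) = 4934 kJ
Bonds formed (products):
  C-C: 3 × 353 = 1059
  C-Cl: 2 × 338 = 676
  C-H: 8 × 424 = 3392
  Σ(formed) = 5127 kJ
ΔH = Σ(broken) − Σ(formed) = 4934 − 5127 = −193 kJ

ΔH ≈ −193 kJ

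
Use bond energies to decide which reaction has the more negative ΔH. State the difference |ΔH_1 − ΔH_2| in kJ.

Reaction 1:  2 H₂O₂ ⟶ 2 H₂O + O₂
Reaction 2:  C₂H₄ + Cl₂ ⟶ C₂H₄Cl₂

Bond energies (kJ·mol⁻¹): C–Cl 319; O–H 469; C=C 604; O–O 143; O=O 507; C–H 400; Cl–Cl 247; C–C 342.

Reaction 1, by 92 kJ

Reaction 1:
  Bonds broken (reactants):
    O–H: 4 × 469 = 1876
    O–O: 2 × 143 = 286
    Σ(broken) = 2162 kJ
  Bonds formed (products):
    O–H: 4 × 469 = 1876
    O=O: 1 × 507 = 507
    Σ(formed) = 2383 kJ
  ΔH_1 = 2162 − 2383 = −221 kJ
Reaction 2:
  Bonds broken (reactants):
    C–H: 4 × 400 = 1600
    C=C: 1 × 604 = 604
    Cl–Cl: 1 × 247 = 247
    Σ(broken) = 2451 kJ
  Bonds formed (products):
    C–C: 1 × 342 = 342
    C–Cl: 2 × 319 = 638
    C–H: 4 × 400 = 1600
    Σ(formed) = 2580 kJ
  ΔH_2 = 2451 − 2580 = −129 kJ
ΔH_1 − ΔH_2 = −92 kJ, so reaction 1 has the more negative ΔH; |ΔH_1 − ΔH_2| = 92 kJ.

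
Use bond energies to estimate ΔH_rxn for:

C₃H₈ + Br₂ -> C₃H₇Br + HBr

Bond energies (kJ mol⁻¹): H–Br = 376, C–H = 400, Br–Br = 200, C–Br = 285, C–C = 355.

ΔH ≈ −61 kJ

Bonds broken (reactants):
  Br–Br: 1 × 200 = 200
  C–C: 2 × 355 = 710
  C–H: 8 × 400 = 3200
  Σ(broken) = 4110 kJ
Bonds formed (products):
  C–Br: 1 × 285 = 285
  C–C: 2 × 355 = 710
  C–H: 7 × 400 = 2800
  H–Br: 1 × 376 = 376
  Σ(formed) = 4171 kJ
ΔH = Σ(broken) − Σ(formed) = 4110 − 4171 = −61 kJ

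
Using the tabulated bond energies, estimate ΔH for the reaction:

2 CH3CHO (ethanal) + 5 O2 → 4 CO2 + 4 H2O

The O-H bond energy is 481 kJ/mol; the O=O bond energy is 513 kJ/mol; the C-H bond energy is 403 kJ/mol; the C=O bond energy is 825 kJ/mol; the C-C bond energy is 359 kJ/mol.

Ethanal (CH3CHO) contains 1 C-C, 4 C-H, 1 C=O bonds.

ΔH ≈ −2291 kJ

Bonds broken (reactants):
  C-C: 2 × 359 = 718
  C-H: 8 × 403 = 3224
  C=O: 2 × 825 = 1650
  O=O: 5 × 513 = 2565
  Σ(broken) = 8157 kJ
Bonds formed (products):
  C=O: 8 × 825 = 6600
  O-H: 8 × 481 = 3848
  Σ(formed) = 10448 kJ
ΔH = Σ(broken) − Σ(formed) = 8157 − 10448 = −2291 kJ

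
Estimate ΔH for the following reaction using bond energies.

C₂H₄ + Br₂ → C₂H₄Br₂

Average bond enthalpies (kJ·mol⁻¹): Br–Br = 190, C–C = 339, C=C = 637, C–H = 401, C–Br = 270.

ΔH ≈ −52 kJ

Bonds broken (reactants):
  Br–Br: 1 × 190 = 190
  C–H: 4 × 401 = 1604
  C=C: 1 × 637 = 637
  Σ(broken) = 2431 kJ
Bonds formed (products):
  C–Br: 2 × 270 = 540
  C–C: 1 × 339 = 339
  C–H: 4 × 401 = 1604
  Σ(formed) = 2483 kJ
ΔH = Σ(broken) − Σ(formed) = 2431 − 2483 = −52 kJ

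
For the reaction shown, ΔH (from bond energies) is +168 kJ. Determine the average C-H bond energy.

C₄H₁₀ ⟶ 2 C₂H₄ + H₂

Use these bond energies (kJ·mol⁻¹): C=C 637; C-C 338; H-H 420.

D(C-H) ≈ 424 kJ/mol

Let D be the C-H bond energy.
Σ(broken) = 3×338 + 10×D = 1014 + 10D
Σ(formed) = 8×D + 2×637 + 1×420 = 1694 + 8D
ΔH = Σ(broken) − Σ(formed) = (1014 + 10D) − (1694 + 8D) = −680 + 2D
Setting this equal to +168 kJ gives 2D = 848, so D = 424 kJ/mol.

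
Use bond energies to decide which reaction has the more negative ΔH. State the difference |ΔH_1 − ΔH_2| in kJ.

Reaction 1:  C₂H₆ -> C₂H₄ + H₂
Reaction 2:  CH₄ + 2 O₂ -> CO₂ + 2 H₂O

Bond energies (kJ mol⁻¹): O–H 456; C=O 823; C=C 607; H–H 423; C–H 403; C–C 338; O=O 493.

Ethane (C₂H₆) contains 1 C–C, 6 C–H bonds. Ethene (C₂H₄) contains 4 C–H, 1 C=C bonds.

Reaction 1:
  Bonds broken (reactants):
    C–C: 1 × 338 = 338
    C–H: 6 × 403 = 2418
    Σ(broken) = 2756 kJ
  Bonds formed (products):
    C–H: 4 × 403 = 1612
    C=C: 1 × 607 = 607
    H–H: 1 × 423 = 423
    Σ(formed) = 2642 kJ
  ΔH_1 = 2756 − 2642 = +114 kJ
Reaction 2:
  Bonds broken (reactants):
    C–H: 4 × 403 = 1612
    O=O: 2 × 493 = 986
    Σ(broken) = 2598 kJ
  Bonds formed (products):
    C=O: 2 × 823 = 1646
    O–H: 4 × 456 = 1824
    Σ(formed) = 3470 kJ
  ΔH_2 = 2598 − 3470 = −872 kJ
ΔH_1 − ΔH_2 = +986 kJ, so reaction 2 has the more negative ΔH; |ΔH_1 − ΔH_2| = 986 kJ.

Reaction 2, by 986 kJ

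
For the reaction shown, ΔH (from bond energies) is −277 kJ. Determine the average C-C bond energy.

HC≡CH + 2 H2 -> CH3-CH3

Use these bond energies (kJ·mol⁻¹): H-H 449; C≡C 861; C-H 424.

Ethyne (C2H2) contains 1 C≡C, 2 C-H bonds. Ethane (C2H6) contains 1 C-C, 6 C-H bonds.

Let D be the C-C bond energy.
Σ(broken) = 1×861 + 2×424 + 2×449 = 2607
Σ(formed) = 1×D + 6×424 = 2544 + D
ΔH = Σ(broken) − Σ(formed) = (2607) − (2544 + D) = +63 − D
Setting this equal to −277 kJ gives D = 340 kJ/mol.

D(C-C) ≈ 340 kJ/mol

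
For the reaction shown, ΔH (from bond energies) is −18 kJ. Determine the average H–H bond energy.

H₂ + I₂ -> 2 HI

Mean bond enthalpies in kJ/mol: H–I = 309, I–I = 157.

D(H–H) ≈ 443 kJ/mol

Let D be the H–H bond energy.
Σ(broken) = 1×D + 1×157 = 157 + D
Σ(formed) = 2×309 = 618
ΔH = Σ(broken) − Σ(formed) = (157 + D) − (618) = −461 + D
Setting this equal to −18 kJ gives D = 443 kJ/mol.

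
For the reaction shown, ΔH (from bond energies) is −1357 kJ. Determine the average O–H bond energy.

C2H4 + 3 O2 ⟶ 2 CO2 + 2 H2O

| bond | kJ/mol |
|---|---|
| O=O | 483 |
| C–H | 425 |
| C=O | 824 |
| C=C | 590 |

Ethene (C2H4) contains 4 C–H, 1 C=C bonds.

Let D be the O–H bond energy.
Σ(broken) = 4×425 + 1×590 + 3×483 = 3739
Σ(formed) = 4×824 + 4×D = 3296 + 4D
ΔH = Σ(broken) − Σ(formed) = (3739) − (3296 + 4D) = +443 − 4D
Setting this equal to −1357 kJ gives 4D = 1800, so D = 450 kJ/mol.

D(O–H) ≈ 450 kJ/mol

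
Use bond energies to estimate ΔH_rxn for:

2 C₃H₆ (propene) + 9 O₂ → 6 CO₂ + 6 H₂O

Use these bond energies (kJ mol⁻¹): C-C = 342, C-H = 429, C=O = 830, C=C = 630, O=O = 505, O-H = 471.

ΔH ≈ −3975 kJ

Bonds broken (reactants):
  C-C: 2 × 342 = 684
  C-H: 12 × 429 = 5148
  C=C: 2 × 630 = 1260
  O=O: 9 × 505 = 4545
  Σ(broken) = 11637 kJ
Bonds formed (products):
  C=O: 12 × 830 = 9960
  O-H: 12 × 471 = 5652
  Σ(formed) = 15612 kJ
ΔH = Σ(broken) − Σ(formed) = 11637 − 15612 = −3975 kJ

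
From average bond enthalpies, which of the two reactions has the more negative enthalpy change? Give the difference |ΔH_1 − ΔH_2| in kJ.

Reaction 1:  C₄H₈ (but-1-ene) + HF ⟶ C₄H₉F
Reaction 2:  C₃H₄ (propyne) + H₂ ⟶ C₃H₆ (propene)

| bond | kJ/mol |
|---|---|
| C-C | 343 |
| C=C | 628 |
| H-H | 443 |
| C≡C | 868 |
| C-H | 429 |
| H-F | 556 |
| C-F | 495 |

Reaction 2, by 92 kJ

Reaction 1:
  Bonds broken (reactants):
    C-C: 2 × 343 = 686
    C-H: 8 × 429 = 3432
    C=C: 1 × 628 = 628
    H-F: 1 × 556 = 556
    Σ(broken) = 5302 kJ
  Bonds formed (products):
    C-C: 3 × 343 = 1029
    C-F: 1 × 495 = 495
    C-H: 9 × 429 = 3861
    Σ(formed) = 5385 kJ
  ΔH_1 = 5302 − 5385 = −83 kJ
Reaction 2:
  Bonds broken (reactants):
    C≡C: 1 × 868 = 868
    C-C: 1 × 343 = 343
    C-H: 4 × 429 = 1716
    H-H: 1 × 443 = 443
    Σ(broken) = 3370 kJ
  Bonds formed (products):
    C-C: 1 × 343 = 343
    C-H: 6 × 429 = 2574
    C=C: 1 × 628 = 628
    Σ(formed) = 3545 kJ
  ΔH_2 = 3370 − 3545 = −175 kJ
ΔH_1 − ΔH_2 = +92 kJ, so reaction 2 has the more negative ΔH; |ΔH_1 − ΔH_2| = 92 kJ.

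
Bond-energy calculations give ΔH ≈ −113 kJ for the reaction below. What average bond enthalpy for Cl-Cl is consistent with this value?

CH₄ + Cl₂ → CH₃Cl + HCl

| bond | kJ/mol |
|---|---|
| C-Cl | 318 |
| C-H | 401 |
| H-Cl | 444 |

Let D be the Cl-Cl bond energy.
Σ(broken) = 4×401 + 1×D = 1604 + D
Σ(formed) = 1×318 + 3×401 + 1×444 = 1965
ΔH = Σ(broken) − Σ(formed) = (1604 + D) − (1965) = −361 + D
Setting this equal to −113 kJ gives D = 248 kJ/mol.

D(Cl-Cl) ≈ 248 kJ/mol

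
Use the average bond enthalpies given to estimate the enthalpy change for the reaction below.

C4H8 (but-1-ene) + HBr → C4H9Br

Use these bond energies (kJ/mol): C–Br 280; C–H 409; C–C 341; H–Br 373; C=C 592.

ΔH ≈ −65 kJ

Bonds broken (reactants):
  C–C: 2 × 341 = 682
  C–H: 8 × 409 = 3272
  C=C: 1 × 592 = 592
  H–Br: 1 × 373 = 373
  Σ(broken) = 4919 kJ
Bonds formed (products):
  C–Br: 1 × 280 = 280
  C–C: 3 × 341 = 1023
  C–H: 9 × 409 = 3681
  Σ(formed) = 4984 kJ
ΔH = Σ(broken) − Σ(formed) = 4919 − 4984 = −65 kJ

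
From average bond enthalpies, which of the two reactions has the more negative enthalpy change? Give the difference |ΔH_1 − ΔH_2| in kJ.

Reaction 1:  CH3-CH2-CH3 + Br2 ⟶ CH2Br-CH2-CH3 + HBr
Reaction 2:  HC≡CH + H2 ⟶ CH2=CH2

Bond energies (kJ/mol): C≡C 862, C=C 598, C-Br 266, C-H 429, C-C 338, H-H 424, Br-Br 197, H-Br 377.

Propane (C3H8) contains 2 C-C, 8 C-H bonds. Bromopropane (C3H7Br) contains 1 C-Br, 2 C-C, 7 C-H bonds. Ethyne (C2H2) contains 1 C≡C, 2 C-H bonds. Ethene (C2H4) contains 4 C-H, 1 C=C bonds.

Reaction 1:
  Bonds broken (reactants):
    Br-Br: 1 × 197 = 197
    C-C: 2 × 338 = 676
    C-H: 8 × 429 = 3432
    Σ(broken) = 4305 kJ
  Bonds formed (products):
    C-Br: 1 × 266 = 266
    C-C: 2 × 338 = 676
    C-H: 7 × 429 = 3003
    H-Br: 1 × 377 = 377
    Σ(formed) = 4322 kJ
  ΔH_1 = 4305 − 4322 = −17 kJ
Reaction 2:
  Bonds broken (reactants):
    C≡C: 1 × 862 = 862
    C-H: 2 × 429 = 858
    H-H: 1 × 424 = 424
    Σ(broken) = 2144 kJ
  Bonds formed (products):
    C-H: 4 × 429 = 1716
    C=C: 1 × 598 = 598
    Σ(formed) = 2314 kJ
  ΔH_2 = 2144 − 2314 = −170 kJ
ΔH_1 − ΔH_2 = +153 kJ, so reaction 2 has the more negative ΔH; |ΔH_1 − ΔH_2| = 153 kJ.

Reaction 2, by 153 kJ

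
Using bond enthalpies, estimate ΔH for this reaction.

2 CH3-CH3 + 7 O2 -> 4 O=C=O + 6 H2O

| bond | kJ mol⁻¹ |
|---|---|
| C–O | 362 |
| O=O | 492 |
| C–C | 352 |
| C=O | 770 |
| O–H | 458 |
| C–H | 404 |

ΔH ≈ −2660 kJ

Bonds broken (reactants):
  C–C: 2 × 352 = 704
  C–H: 12 × 404 = 4848
  O=O: 7 × 492 = 3444
  Σ(broken) = 8996 kJ
Bonds formed (products):
  C=O: 8 × 770 = 6160
  O–H: 12 × 458 = 5496
  Σ(formed) = 11656 kJ
ΔH = Σ(broken) − Σ(formed) = 8996 − 11656 = −2660 kJ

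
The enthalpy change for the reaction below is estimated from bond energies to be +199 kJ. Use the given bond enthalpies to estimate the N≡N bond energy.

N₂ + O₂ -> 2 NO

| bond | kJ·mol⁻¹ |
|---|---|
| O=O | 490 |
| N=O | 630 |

D(N≡N) ≈ 969 kJ/mol

Let D be the N≡N bond energy.
Σ(broken) = 1×D + 1×490 = 490 + D
Σ(formed) = 2×630 = 1260
ΔH = Σ(broken) − Σ(formed) = (490 + D) − (1260) = −770 + D
Setting this equal to +199 kJ gives D = 969 kJ/mol.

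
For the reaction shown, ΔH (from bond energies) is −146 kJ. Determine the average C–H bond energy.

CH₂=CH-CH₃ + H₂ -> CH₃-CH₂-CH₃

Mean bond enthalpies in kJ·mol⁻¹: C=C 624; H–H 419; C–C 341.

D(C–H) ≈ 424 kJ/mol

Let D be the C–H bond energy.
Σ(broken) = 1×341 + 6×D + 1×624 + 1×419 = 1384 + 6D
Σ(formed) = 2×341 + 8×D = 682 + 8D
ΔH = Σ(broken) − Σ(formed) = (1384 + 6D) − (682 + 8D) = +702 − 2D
Setting this equal to −146 kJ gives 2D = 848, so D = 424 kJ/mol.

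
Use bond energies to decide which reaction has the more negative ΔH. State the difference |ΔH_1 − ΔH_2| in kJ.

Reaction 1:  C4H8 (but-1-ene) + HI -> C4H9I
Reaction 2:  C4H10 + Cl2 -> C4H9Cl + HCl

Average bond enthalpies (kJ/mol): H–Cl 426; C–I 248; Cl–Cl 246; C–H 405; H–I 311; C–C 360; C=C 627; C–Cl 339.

Reaction 1:
  Bonds broken (reactants):
    C–C: 2 × 360 = 720
    C–H: 8 × 405 = 3240
    C=C: 1 × 627 = 627
    H–I: 1 × 311 = 311
    Σ(broken) = 4898 kJ
  Bonds formed (products):
    C–C: 3 × 360 = 1080
    C–H: 9 × 405 = 3645
    C–I: 1 × 248 = 248
    Σ(formed) = 4973 kJ
  ΔH_1 = 4898 − 4973 = −75 kJ
Reaction 2:
  Bonds broken (reactants):
    C–C: 3 × 360 = 1080
    C–H: 10 × 405 = 4050
    Cl–Cl: 1 × 246 = 246
    Σ(broken) = 5376 kJ
  Bonds formed (products):
    C–C: 3 × 360 = 1080
    C–Cl: 1 × 339 = 339
    C–H: 9 × 405 = 3645
    H–Cl: 1 × 426 = 426
    Σ(formed) = 5490 kJ
  ΔH_2 = 5376 − 5490 = −114 kJ
ΔH_1 − ΔH_2 = +39 kJ, so reaction 2 has the more negative ΔH; |ΔH_1 − ΔH_2| = 39 kJ.

Reaction 2, by 39 kJ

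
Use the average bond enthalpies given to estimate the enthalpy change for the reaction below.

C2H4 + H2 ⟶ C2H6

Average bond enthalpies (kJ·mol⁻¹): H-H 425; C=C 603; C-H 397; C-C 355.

ΔH ≈ −121 kJ

Bonds broken (reactants):
  C-H: 4 × 397 = 1588
  C=C: 1 × 603 = 603
  H-H: 1 × 425 = 425
  Σ(broken) = 2616 kJ
Bonds formed (products):
  C-C: 1 × 355 = 355
  C-H: 6 × 397 = 2382
  Σ(formed) = 2737 kJ
ΔH = Σ(broken) − Σ(formed) = 2616 − 2737 = −121 kJ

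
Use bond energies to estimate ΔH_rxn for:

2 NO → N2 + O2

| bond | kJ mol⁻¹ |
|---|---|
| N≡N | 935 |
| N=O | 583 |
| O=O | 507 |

Bonds broken (reactants):
  N=O: 2 × 583 = 1166
  Σ(broken) = 1166 kJ
Bonds formed (products):
  N≡N: 1 × 935 = 935
  O=O: 1 × 507 = 507
  Σ(formed) = 1442 kJ
ΔH = Σ(broken) − Σ(formed) = 1166 − 1442 = −276 kJ

ΔH ≈ −276 kJ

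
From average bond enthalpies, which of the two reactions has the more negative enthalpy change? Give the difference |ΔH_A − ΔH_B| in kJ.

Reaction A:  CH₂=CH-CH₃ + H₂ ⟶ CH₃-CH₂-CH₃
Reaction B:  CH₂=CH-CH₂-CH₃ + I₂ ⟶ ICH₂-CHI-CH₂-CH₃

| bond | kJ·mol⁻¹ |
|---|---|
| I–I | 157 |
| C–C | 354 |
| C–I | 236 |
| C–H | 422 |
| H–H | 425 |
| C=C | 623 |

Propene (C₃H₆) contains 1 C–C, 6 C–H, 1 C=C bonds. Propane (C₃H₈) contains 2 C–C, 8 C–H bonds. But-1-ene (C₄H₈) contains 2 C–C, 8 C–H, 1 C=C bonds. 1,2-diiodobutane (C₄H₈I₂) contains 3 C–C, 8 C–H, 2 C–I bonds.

Reaction A, by 104 kJ

Reaction A:
  Bonds broken (reactants):
    C–C: 1 × 354 = 354
    C–H: 6 × 422 = 2532
    C=C: 1 × 623 = 623
    H–H: 1 × 425 = 425
    Σ(broken) = 3934 kJ
  Bonds formed (products):
    C–C: 2 × 354 = 708
    C–H: 8 × 422 = 3376
    Σ(formed) = 4084 kJ
  ΔH_A = 3934 − 4084 = −150 kJ
Reaction B:
  Bonds broken (reactants):
    C–C: 2 × 354 = 708
    C–H: 8 × 422 = 3376
    C=C: 1 × 623 = 623
    I–I: 1 × 157 = 157
    Σ(broken) = 4864 kJ
  Bonds formed (products):
    C–C: 3 × 354 = 1062
    C–H: 8 × 422 = 3376
    C–I: 2 × 236 = 472
    Σ(formed) = 4910 kJ
  ΔH_B = 4864 − 4910 = −46 kJ
ΔH_A − ΔH_B = −104 kJ, so reaction A has the more negative ΔH; |ΔH_A − ΔH_B| = 104 kJ.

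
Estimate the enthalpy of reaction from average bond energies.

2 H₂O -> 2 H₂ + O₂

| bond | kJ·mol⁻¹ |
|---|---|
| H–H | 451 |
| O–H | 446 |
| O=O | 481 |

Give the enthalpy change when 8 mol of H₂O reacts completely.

ΔH = +1604 kJ

Bonds broken (reactants):
  O–H: 4 × 446 = 1784
  Σ(broken) = 1784 kJ
Bonds formed (products):
  H–H: 2 × 451 = 902
  O=O: 1 × 481 = 481
  Σ(formed) = 1383 kJ
ΔH = Σ(broken) − Σ(formed) = 1784 − 1383 = +401 kJ
For 4× the reaction as written: 4 × (+401) = +1604 kJ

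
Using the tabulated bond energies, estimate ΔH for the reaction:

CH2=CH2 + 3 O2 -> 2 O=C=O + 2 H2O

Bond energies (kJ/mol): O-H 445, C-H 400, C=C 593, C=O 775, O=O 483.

Bonds broken (reactants):
  C-H: 4 × 400 = 1600
  C=C: 1 × 593 = 593
  O=O: 3 × 483 = 1449
  Σ(broken) = 3642 kJ
Bonds formed (products):
  C=O: 4 × 775 = 3100
  O-H: 4 × 445 = 1780
  Σ(formed) = 4880 kJ
ΔH = Σ(broken) − Σ(formed) = 3642 − 4880 = −1238 kJ

ΔH ≈ −1238 kJ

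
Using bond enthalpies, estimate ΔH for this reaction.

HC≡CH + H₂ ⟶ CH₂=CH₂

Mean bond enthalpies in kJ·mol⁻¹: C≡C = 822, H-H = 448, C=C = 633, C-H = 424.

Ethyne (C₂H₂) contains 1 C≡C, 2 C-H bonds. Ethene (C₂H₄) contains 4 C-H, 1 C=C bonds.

ΔH ≈ −211 kJ

Bonds broken (reactants):
  C≡C: 1 × 822 = 822
  C-H: 2 × 424 = 848
  H-H: 1 × 448 = 448
  Σ(broken) = 2118 kJ
Bonds formed (products):
  C-H: 4 × 424 = 1696
  C=C: 1 × 633 = 633
  Σ(formed) = 2329 kJ
ΔH = Σ(broken) − Σ(formed) = 2118 − 2329 = −211 kJ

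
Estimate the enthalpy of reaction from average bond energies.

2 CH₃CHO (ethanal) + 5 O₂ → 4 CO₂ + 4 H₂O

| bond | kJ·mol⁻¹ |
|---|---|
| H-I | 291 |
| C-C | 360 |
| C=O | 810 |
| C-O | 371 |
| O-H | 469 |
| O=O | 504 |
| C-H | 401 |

Bonds broken (reactants):
  C-C: 2 × 360 = 720
  C-H: 8 × 401 = 3208
  C=O: 2 × 810 = 1620
  O=O: 5 × 504 = 2520
  Σ(broken) = 8068 kJ
Bonds formed (products):
  C=O: 8 × 810 = 6480
  O-H: 8 × 469 = 3752
  Σ(formed) = 10232 kJ
ΔH = Σ(broken) − Σ(formed) = 8068 − 10232 = −2164 kJ

ΔH ≈ −2164 kJ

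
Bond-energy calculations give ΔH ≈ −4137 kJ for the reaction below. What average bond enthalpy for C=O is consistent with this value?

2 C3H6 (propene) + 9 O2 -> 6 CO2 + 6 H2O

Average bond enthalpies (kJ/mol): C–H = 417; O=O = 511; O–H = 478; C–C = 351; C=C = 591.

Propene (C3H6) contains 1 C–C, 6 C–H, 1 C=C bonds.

D(C=O) ≈ 824 kJ/mol

Let D be the C=O bond energy.
Σ(broken) = 2×351 + 12×417 + 2×591 + 9×511 = 11487
Σ(formed) = 12×D + 12×478 = 5736 + 12D
ΔH = Σ(broken) − Σ(formed) = (11487) − (5736 + 12D) = +5751 − 12D
Setting this equal to −4137 kJ gives 12D = 9888, so D = 824 kJ/mol.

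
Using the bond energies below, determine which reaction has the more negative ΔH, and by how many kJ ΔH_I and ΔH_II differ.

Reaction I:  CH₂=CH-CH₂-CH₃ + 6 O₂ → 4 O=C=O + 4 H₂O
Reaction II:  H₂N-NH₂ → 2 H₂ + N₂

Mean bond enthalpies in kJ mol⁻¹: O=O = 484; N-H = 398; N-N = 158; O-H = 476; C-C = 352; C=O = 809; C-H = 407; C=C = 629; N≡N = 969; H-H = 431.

Reaction I, by 2706 kJ

Reaction I:
  Bonds broken (reactants):
    C-C: 2 × 352 = 704
    C-H: 8 × 407 = 3256
    C=C: 1 × 629 = 629
    O=O: 6 × 484 = 2904
    Σ(broken) = 7493 kJ
  Bonds formed (products):
    C=O: 8 × 809 = 6472
    O-H: 8 × 476 = 3808
    Σ(formed) = 10280 kJ
  ΔH_I = 7493 − 10280 = −2787 kJ
Reaction II:
  Bonds broken (reactants):
    N-H: 4 × 398 = 1592
    N-N: 1 × 158 = 158
    Σ(broken) = 1750 kJ
  Bonds formed (products):
    H-H: 2 × 431 = 862
    N≡N: 1 × 969 = 969
    Σ(formed) = 1831 kJ
  ΔH_II = 1750 − 1831 = −81 kJ
ΔH_I − ΔH_II = −2706 kJ, so reaction I has the more negative ΔH; |ΔH_I − ΔH_II| = 2706 kJ.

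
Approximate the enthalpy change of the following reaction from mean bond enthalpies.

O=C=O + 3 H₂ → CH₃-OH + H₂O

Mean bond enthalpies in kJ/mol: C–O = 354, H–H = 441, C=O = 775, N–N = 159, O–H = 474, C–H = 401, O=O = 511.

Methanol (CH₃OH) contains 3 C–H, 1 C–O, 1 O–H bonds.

Bonds broken (reactants):
  C=O: 2 × 775 = 1550
  H–H: 3 × 441 = 1323
  Σ(broken) = 2873 kJ
Bonds formed (products):
  C–H: 3 × 401 = 1203
  C–O: 1 × 354 = 354
  O–H: 3 × 474 = 1422
  Σ(formed) = 2979 kJ
ΔH = Σ(broken) − Σ(formed) = 2873 − 2979 = −106 kJ

ΔH ≈ −106 kJ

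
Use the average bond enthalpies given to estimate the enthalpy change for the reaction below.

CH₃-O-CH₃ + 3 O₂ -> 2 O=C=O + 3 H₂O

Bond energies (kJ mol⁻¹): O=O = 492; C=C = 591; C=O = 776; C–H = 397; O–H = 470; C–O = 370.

ΔH ≈ −1326 kJ

Bonds broken (reactants):
  C–H: 6 × 397 = 2382
  C–O: 2 × 370 = 740
  O=O: 3 × 492 = 1476
  Σ(broken) = 4598 kJ
Bonds formed (products):
  C=O: 4 × 776 = 3104
  O–H: 6 × 470 = 2820
  Σ(formed) = 5924 kJ
ΔH = Σ(broken) − Σ(formed) = 4598 − 5924 = −1326 kJ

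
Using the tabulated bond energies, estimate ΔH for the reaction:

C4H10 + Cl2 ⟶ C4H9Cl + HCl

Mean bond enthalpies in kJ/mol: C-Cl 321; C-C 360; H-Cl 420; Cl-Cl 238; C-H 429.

Bonds broken (reactants):
  C-C: 3 × 360 = 1080
  C-H: 10 × 429 = 4290
  Cl-Cl: 1 × 238 = 238
  Σ(broken) = 5608 kJ
Bonds formed (products):
  C-C: 3 × 360 = 1080
  C-Cl: 1 × 321 = 321
  C-H: 9 × 429 = 3861
  H-Cl: 1 × 420 = 420
  Σ(formed) = 5682 kJ
ΔH = Σ(broken) − Σ(formed) = 5608 − 5682 = −74 kJ

ΔH ≈ −74 kJ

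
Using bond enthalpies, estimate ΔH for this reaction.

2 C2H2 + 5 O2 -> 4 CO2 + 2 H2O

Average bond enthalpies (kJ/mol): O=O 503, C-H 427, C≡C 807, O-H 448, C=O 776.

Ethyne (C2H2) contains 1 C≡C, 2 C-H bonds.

Bonds broken (reactants):
  C≡C: 2 × 807 = 1614
  C-H: 4 × 427 = 1708
  O=O: 5 × 503 = 2515
  Σ(broken) = 5837 kJ
Bonds formed (products):
  C=O: 8 × 776 = 6208
  O-H: 4 × 448 = 1792
  Σ(formed) = 8000 kJ
ΔH = Σ(broken) − Σ(formed) = 5837 − 8000 = −2163 kJ

ΔH ≈ −2163 kJ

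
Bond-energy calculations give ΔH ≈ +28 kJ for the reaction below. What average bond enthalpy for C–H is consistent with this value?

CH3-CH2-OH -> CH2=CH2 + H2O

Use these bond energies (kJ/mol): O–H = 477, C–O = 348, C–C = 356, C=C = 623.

Let D be the C–H bond energy.
Σ(broken) = 1×356 + 5×D + 1×348 + 1×477 = 1181 + 5D
Σ(formed) = 4×D + 1×623 + 2×477 = 1577 + 4D
ΔH = Σ(broken) − Σ(formed) = (1181 + 5D) − (1577 + 4D) = −396 + D
Setting this equal to +28 kJ gives D = 424 kJ/mol.

D(C–H) ≈ 424 kJ/mol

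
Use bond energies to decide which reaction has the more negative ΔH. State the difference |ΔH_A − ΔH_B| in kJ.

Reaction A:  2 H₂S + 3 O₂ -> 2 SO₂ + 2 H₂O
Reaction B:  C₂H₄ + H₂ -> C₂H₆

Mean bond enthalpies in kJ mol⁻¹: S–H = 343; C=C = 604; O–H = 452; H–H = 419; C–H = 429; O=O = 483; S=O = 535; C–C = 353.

Reaction A, by 939 kJ

Reaction A:
  Bonds broken (reactants):
    O=O: 3 × 483 = 1449
    S–H: 4 × 343 = 1372
    Σ(broken) = 2821 kJ
  Bonds formed (products):
    O–H: 4 × 452 = 1808
    S=O: 4 × 535 = 2140
    Σ(formed) = 3948 kJ
  ΔH_A = 2821 − 3948 = −1127 kJ
Reaction B:
  Bonds broken (reactants):
    C–H: 4 × 429 = 1716
    C=C: 1 × 604 = 604
    H–H: 1 × 419 = 419
    Σ(broken) = 2739 kJ
  Bonds formed (products):
    C–C: 1 × 353 = 353
    C–H: 6 × 429 = 2574
    Σ(formed) = 2927 kJ
  ΔH_B = 2739 − 2927 = −188 kJ
ΔH_A − ΔH_B = −939 kJ, so reaction A has the more negative ΔH; |ΔH_A − ΔH_B| = 939 kJ.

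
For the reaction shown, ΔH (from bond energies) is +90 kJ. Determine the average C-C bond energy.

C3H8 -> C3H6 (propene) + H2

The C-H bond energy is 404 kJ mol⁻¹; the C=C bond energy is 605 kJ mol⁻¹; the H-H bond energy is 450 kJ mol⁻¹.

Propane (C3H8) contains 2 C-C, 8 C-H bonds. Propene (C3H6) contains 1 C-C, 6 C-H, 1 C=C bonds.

Let D be the C-C bond energy.
Σ(broken) = 2×D + 8×404 = 3232 + 2D
Σ(formed) = 1×D + 6×404 + 1×605 + 1×450 = 3479 + D
ΔH = Σ(broken) − Σ(formed) = (3232 + 2D) − (3479 + D) = −247 + D
Setting this equal to +90 kJ gives D = 337 kJ/mol.

D(C-C) ≈ 337 kJ/mol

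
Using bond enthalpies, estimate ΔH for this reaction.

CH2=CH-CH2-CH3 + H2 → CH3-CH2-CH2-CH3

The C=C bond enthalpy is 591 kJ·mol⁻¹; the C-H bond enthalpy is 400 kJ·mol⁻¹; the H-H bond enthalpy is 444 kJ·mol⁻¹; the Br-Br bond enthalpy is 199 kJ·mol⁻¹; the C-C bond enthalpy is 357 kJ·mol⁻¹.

ΔH ≈ −122 kJ

Bonds broken (reactants):
  C-C: 2 × 357 = 714
  C-H: 8 × 400 = 3200
  C=C: 1 × 591 = 591
  H-H: 1 × 444 = 444
  Σ(broken) = 4949 kJ
Bonds formed (products):
  C-C: 3 × 357 = 1071
  C-H: 10 × 400 = 4000
  Σ(formed) = 5071 kJ
ΔH = Σ(broken) − Σ(formed) = 4949 − 5071 = −122 kJ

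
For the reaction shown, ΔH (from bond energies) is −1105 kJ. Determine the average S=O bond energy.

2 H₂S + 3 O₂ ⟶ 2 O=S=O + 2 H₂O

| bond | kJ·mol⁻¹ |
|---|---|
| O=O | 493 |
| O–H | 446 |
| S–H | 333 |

Let D be the S=O bond energy.
Σ(broken) = 3×493 + 4×333 = 2811
Σ(formed) = 4×446 + 4×D = 1784 + 4D
ΔH = Σ(broken) − Σ(formed) = (2811) − (1784 + 4D) = +1027 − 4D
Setting this equal to −1105 kJ gives 4D = 2132, so D = 533 kJ/mol.

D(S=O) ≈ 533 kJ/mol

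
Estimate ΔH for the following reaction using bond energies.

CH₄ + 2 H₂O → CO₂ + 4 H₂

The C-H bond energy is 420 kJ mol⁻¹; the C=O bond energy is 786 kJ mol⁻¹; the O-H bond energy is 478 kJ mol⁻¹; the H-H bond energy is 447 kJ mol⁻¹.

ΔH ≈ +232 kJ

Bonds broken (reactants):
  C-H: 4 × 420 = 1680
  O-H: 4 × 478 = 1912
  Σ(broken) = 3592 kJ
Bonds formed (products):
  C=O: 2 × 786 = 1572
  H-H: 4 × 447 = 1788
  Σ(formed) = 3360 kJ
ΔH = Σ(broken) − Σ(formed) = 3592 − 3360 = +232 kJ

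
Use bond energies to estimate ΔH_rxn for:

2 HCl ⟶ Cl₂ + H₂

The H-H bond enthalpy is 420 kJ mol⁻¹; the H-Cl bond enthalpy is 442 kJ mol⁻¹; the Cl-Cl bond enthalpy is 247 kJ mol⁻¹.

ΔH ≈ +217 kJ

Bonds broken (reactants):
  H-Cl: 2 × 442 = 884
  Σ(broken) = 884 kJ
Bonds formed (products):
  Cl-Cl: 1 × 247 = 247
  H-H: 1 × 420 = 420
  Σ(formed) = 667 kJ
ΔH = Σ(broken) − Σ(formed) = 884 − 667 = +217 kJ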